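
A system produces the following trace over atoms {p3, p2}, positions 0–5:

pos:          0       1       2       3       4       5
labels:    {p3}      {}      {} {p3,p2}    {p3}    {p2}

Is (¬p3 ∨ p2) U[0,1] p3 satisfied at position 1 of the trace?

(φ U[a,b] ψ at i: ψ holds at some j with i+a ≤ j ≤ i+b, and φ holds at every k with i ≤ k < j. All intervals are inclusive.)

False

Need some j in [1,2] with p3, and (¬p3 ∨ p2) at every k in [1,j-1].
  j=1: p3 false.
  j=2: p3 false.
No j in the window works → until fails.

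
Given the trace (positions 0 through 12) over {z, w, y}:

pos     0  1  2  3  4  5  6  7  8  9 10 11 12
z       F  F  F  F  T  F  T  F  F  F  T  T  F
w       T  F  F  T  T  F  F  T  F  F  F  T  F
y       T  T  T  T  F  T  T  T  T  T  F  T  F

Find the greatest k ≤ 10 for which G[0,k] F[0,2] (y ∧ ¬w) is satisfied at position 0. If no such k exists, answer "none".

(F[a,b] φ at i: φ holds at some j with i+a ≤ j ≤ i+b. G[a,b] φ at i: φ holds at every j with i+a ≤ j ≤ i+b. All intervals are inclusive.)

9

F[0,2] (y ∧ ¬w) must hold from j=0 onward; find where it first fails.
  j=0: holds
  j=1: holds
  j=2: holds
  j=3: holds
  j=4: holds
  j=5: holds
  j=6: holds
  j=7: holds
  j=8: holds
  j=9: holds
  j=10: fails
Holds on [0,9], so largest k = 9.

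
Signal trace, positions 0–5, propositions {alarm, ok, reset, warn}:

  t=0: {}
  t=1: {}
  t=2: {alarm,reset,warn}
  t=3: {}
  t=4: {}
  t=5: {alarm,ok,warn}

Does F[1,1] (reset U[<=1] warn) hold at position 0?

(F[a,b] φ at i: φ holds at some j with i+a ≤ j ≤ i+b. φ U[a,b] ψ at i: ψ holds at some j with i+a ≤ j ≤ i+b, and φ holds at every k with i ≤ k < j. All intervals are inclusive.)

Check (reset U[<=1] warn) at each j in [1,1]:
  j=1: fails
No position in the window satisfies it → formula fails.

No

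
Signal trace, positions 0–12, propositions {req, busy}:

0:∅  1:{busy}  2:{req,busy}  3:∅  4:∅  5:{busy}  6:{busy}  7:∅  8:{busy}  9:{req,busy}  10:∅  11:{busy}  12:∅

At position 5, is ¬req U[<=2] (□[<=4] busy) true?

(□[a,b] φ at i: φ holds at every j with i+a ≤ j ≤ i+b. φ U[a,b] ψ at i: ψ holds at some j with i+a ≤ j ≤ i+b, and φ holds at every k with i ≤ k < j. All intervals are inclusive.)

Need some j in [5,7] with □[<=4] busy, and ¬req at every k in [5,j-1].
  j=5: □[<=4] busy — fails at 7.
  j=6: □[<=4] busy — fails at 7.
  j=7: □[<=4] busy — fails at 7.
No j in the window works → until fails.

False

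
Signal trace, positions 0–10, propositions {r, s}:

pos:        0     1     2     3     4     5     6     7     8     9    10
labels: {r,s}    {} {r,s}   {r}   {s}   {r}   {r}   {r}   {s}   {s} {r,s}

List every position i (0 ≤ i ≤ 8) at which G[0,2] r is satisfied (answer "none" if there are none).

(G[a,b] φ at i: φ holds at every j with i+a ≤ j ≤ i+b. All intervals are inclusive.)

5

Evaluate at each i in [0,8]:
  i=0: ✗ (fails at j=1)
  i=1: ✗ (fails at j=1)
  i=2: ✗ (fails at j=4)
  i=3: ✗ (fails at j=4)
  i=4: ✗ (fails at j=4)
  i=5: ✓ (all of [5,7])
  i=6: ✗ (fails at j=8)
  i=7: ✗ (fails at j=8)
  i=8: ✗ (fails at j=8)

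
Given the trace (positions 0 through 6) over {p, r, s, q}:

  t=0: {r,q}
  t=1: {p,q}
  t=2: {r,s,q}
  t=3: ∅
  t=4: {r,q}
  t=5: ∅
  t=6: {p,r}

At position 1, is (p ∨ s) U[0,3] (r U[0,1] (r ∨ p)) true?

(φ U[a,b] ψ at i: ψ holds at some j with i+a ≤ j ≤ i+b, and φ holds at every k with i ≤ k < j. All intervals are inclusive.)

Need some j in [1,4] with (r U[0,1] (r ∨ p)), and (p ∨ s) at every k in [1,j-1].
  j=1: (r U[0,1] (r ∨ p)) holds; no prefix to check → satisfied.

Holds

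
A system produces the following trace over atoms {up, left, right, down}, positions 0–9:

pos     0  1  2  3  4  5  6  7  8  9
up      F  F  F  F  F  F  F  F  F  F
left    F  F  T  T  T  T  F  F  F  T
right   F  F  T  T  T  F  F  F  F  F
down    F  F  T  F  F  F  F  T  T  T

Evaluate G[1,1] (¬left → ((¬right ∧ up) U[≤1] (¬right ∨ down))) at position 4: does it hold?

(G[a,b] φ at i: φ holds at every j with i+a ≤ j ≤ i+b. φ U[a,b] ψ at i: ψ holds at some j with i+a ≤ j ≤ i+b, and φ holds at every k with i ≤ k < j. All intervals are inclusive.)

True

Check (¬left → ((¬right ∧ up) U[≤1] (¬right ∨ down))) at every j in [5,5]:
  j=5: antecedent false → ✓
All positions satisfy it → formula holds.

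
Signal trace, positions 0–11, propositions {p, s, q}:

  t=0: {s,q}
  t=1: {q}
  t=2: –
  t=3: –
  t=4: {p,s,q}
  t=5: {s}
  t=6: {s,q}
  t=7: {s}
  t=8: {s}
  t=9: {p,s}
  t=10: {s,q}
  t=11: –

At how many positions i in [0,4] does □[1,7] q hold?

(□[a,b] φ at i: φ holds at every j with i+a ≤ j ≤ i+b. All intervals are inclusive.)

0

Evaluate at each i in [0,4]:
  i=0: ✗ (fails at j=2)
  i=1: ✗ (fails at j=2)
  i=2: ✗ (fails at j=3)
  i=3: ✗ (fails at j=5)
  i=4: ✗ (fails at j=5)
Positions where it holds: {} → 0.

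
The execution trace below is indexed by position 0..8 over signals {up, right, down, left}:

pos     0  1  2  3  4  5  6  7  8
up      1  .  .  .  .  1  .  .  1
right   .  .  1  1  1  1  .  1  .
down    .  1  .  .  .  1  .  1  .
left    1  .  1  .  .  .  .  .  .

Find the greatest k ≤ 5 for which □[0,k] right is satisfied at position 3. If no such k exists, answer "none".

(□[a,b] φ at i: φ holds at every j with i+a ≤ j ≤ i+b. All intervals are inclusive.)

right must hold from j=3 onward; find where it first fails.
  j=3: holds
  j=4: holds
  j=5: holds
  j=6: fails
Holds on [3,5], so largest k = 2.

2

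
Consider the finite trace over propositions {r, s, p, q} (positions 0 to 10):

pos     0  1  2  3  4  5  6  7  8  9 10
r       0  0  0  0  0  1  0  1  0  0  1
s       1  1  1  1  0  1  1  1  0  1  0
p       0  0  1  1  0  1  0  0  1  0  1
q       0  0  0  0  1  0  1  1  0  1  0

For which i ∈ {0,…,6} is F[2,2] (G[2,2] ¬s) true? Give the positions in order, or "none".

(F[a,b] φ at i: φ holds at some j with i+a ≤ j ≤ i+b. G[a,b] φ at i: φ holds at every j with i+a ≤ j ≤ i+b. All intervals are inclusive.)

Evaluate at each i in [0,6]:
  i=0: ✓ (witness j=2)
  i=1: ✗ (none in [3,3])
  i=2: ✗ (none in [4,4])
  i=3: ✗ (none in [5,5])
  i=4: ✓ (witness j=6)
  i=5: ✗ (none in [7,7])
  i=6: ✓ (witness j=8)

0, 4, 6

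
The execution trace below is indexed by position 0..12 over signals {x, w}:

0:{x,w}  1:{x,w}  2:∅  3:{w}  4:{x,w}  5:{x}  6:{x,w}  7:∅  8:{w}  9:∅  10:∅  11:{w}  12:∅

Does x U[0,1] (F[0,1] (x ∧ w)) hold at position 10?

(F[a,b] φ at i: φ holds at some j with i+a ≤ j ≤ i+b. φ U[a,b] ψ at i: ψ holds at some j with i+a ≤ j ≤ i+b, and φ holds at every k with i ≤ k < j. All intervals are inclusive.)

Need some j in [10,11] with F[0,1] (x ∧ w), and x at every k in [10,j-1].
  j=10: F[0,1] (x ∧ w) — fails (none in [10,11]).
  j=11: F[0,1] (x ∧ w) — fails (none in [11,12]).
No j in the window works → until fails.

No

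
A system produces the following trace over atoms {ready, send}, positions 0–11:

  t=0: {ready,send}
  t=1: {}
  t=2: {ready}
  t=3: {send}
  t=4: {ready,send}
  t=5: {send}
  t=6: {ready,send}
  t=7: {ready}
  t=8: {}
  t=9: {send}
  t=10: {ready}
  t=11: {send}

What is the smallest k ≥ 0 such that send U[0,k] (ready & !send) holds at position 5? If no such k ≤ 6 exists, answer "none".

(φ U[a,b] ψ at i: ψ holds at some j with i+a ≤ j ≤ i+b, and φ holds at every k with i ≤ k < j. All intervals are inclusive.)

Need earliest j ≥ 5 with (ready & !send), and send at every k in [5,j-1].
  j=5: rhs fails.
  j=6: rhs fails.
  j=7: rhs holds; lhs holds on [5,6]. k = 2.

2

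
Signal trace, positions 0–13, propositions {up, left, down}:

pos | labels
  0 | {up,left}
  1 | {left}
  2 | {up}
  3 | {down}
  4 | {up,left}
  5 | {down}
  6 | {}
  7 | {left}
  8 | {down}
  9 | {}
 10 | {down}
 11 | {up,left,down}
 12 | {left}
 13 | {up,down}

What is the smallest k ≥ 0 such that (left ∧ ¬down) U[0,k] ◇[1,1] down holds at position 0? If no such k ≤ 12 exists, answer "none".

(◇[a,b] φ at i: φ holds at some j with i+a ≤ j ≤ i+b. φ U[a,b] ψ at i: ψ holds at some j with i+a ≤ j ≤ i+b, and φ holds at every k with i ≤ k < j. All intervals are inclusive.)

2

Need earliest j ≥ 0 with ◇[1,1] down, and (left ∧ ¬down) at every k in [0,j-1].
  j=0: rhs fails.
  j=1: rhs fails.
  j=2: rhs holds; lhs holds on [0,1]. k = 2.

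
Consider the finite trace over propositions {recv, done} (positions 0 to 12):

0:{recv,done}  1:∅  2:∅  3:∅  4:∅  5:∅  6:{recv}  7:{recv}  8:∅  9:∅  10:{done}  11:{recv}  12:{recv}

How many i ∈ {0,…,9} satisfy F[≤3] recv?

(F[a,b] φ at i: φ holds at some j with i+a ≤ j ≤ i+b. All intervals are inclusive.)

8

Evaluate at each i in [0,9]:
  i=0: ✓ (witness j=0)
  i=1: ✗ (none in [1,4])
  i=2: ✗ (none in [2,5])
  i=3: ✓ (witness j=6)
  i=4: ✓ (witness j=6)
  i=5: ✓ (witness j=6)
  i=6: ✓ (witness j=6)
  i=7: ✓ (witness j=7)
  i=8: ✓ (witness j=11)
  i=9: ✓ (witness j=11)
Positions where it holds: {0, 3, 4, 5, 6, 7, 8, 9} → 8.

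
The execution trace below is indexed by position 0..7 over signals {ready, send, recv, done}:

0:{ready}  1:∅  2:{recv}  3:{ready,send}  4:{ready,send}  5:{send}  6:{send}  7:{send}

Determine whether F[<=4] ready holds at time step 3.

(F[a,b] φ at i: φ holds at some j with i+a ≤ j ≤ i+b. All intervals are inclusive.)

Check ready at each j in [3,7]:
  j=3: true
  j=4: true
  j=5: false
  j=6: false
  j=7: false
Found at j=3 → formula holds.

Holds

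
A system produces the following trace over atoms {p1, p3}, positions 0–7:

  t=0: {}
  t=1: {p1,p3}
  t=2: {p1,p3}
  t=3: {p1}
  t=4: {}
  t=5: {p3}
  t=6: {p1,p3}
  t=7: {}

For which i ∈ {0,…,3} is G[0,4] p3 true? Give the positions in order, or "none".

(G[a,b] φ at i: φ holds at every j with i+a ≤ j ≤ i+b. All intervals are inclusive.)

Evaluate at each i in [0,3]:
  i=0: ✗ (fails at j=0)
  i=1: ✗ (fails at j=3)
  i=2: ✗ (fails at j=3)
  i=3: ✗ (fails at j=3)

none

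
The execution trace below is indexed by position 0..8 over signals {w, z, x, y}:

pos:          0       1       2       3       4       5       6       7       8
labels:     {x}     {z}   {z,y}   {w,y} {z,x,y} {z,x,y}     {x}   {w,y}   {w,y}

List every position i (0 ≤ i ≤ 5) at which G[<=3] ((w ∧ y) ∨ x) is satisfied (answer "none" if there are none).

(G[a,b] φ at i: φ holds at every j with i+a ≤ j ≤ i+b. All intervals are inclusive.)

Evaluate at each i in [0,5]:
  i=0: ✗ (fails at j=1)
  i=1: ✗ (fails at j=1)
  i=2: ✗ (fails at j=2)
  i=3: ✓ (all of [3,6])
  i=4: ✓ (all of [4,7])
  i=5: ✓ (all of [5,8])

3, 4, 5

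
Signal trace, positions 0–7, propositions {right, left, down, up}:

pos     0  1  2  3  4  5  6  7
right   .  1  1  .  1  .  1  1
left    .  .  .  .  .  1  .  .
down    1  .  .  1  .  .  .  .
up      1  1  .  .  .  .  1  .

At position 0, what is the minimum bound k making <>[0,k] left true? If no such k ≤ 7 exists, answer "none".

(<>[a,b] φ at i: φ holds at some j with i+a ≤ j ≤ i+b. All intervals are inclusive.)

5

Scan j = 0,1,… for left:
  j=0: fails
  j=1: fails
  j=2: fails
  j=3: fails
  j=4: fails
  j=5: holds
First hit at j=5, so smallest k = 5-0 = 5.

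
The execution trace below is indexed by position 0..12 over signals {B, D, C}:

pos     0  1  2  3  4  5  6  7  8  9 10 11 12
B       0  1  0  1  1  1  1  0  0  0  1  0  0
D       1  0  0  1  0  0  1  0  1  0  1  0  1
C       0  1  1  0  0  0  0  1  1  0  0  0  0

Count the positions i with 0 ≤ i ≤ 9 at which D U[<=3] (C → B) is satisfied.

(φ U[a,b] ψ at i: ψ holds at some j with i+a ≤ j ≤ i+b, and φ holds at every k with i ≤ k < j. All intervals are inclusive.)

8

Evaluate at each i in [0,9]:
  i=0: ✓ (rhs at j=0)
  i=1: ✓ (rhs at j=1)
  i=2: ✗ (lhs fails at k=2 before rhs at j=3)
  i=3: ✓ (rhs at j=3)
  i=4: ✓ (rhs at j=4)
  i=5: ✓ (rhs at j=5)
  i=6: ✓ (rhs at j=6)
  i=7: ✗ (lhs fails at k=7 before rhs at j=9)
  i=8: ✓ (rhs at j=9; lhs holds on [8,8])
  i=9: ✓ (rhs at j=9)
Positions where it holds: {0, 1, 3, 4, 5, 6, 8, 9} → 8.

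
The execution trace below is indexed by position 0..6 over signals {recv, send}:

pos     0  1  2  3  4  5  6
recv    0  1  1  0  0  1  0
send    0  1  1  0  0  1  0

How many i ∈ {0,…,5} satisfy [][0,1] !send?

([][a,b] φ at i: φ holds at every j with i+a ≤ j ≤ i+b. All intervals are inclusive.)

1

Evaluate at each i in [0,5]:
  i=0: ✗ (fails at j=1)
  i=1: ✗ (fails at j=1)
  i=2: ✗ (fails at j=2)
  i=3: ✓ (all of [3,4])
  i=4: ✗ (fails at j=5)
  i=5: ✗ (fails at j=5)
Positions where it holds: {3} → 1.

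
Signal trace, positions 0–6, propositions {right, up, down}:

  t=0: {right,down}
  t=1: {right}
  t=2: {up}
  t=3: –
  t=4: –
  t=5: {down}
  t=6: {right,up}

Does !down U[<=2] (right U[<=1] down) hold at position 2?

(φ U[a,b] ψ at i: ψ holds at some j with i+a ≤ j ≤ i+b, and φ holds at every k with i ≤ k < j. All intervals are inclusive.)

Need some j in [2,4] with (right U[<=1] down), and !down at every k in [2,j-1].
  j=2: (right U[<=1] down) — fails.
  j=3: (right U[<=1] down) — fails.
  j=4: (right U[<=1] down) — fails.
No j in the window works → until fails.

Does not hold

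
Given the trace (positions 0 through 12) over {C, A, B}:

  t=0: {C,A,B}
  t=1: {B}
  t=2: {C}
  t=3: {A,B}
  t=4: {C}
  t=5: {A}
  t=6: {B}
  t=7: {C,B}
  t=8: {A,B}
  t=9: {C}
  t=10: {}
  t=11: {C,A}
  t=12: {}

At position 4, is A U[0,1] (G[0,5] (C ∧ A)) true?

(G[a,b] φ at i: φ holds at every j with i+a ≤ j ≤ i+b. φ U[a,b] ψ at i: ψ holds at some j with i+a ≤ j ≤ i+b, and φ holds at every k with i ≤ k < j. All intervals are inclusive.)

Need some j in [4,5] with G[0,5] (C ∧ A), and A at every k in [4,j-1].
  j=4: G[0,5] (C ∧ A) — fails at 4.
  j=5: G[0,5] (C ∧ A) — fails at 5.
No j in the window works → until fails.

No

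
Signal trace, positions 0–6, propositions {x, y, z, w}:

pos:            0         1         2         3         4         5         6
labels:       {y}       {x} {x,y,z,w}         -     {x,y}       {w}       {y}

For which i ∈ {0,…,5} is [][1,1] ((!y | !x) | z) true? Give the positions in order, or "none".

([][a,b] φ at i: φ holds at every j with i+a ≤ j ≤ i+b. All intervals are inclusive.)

Evaluate at each i in [0,5]:
  i=0: ✓ (all of [1,1])
  i=1: ✓ (all of [2,2])
  i=2: ✓ (all of [3,3])
  i=3: ✗ (fails at j=4)
  i=4: ✓ (all of [5,5])
  i=5: ✓ (all of [6,6])

0, 1, 2, 4, 5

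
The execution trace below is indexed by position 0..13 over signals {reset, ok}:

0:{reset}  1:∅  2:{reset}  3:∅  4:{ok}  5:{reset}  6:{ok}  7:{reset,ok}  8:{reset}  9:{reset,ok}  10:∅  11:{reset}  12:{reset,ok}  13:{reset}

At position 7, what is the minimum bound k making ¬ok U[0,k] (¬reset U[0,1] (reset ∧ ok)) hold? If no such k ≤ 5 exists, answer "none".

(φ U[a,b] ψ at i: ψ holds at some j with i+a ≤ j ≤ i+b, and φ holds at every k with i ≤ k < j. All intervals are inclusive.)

0

Need earliest j ≥ 7 with (¬reset U[0,1] (reset ∧ ok)), and ¬ok at every k in [7,j-1].
  j=7: rhs holds (empty prefix). k = 0.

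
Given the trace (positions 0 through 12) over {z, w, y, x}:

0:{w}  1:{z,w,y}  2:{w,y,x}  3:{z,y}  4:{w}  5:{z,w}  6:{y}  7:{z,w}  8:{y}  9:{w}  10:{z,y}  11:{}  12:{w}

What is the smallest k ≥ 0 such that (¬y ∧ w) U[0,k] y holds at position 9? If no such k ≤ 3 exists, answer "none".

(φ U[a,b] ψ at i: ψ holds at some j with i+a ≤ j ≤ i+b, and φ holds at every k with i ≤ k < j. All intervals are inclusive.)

Need earliest j ≥ 9 with y, and (¬y ∧ w) at every k in [9,j-1].
  j=9: rhs fails.
  j=10: rhs holds; lhs holds on [9,9]. k = 1.

1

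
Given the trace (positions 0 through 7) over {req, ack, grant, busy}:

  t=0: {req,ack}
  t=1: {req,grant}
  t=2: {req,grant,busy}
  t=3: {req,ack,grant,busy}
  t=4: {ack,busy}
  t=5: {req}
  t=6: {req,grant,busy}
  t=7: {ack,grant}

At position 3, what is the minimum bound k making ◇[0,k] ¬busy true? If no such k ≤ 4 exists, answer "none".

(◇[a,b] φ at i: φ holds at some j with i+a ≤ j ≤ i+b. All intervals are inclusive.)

Scan j = 3,4,… for ¬busy:
  j=3: fails
  j=4: fails
  j=5: holds
First hit at j=5, so smallest k = 5-3 = 2.

2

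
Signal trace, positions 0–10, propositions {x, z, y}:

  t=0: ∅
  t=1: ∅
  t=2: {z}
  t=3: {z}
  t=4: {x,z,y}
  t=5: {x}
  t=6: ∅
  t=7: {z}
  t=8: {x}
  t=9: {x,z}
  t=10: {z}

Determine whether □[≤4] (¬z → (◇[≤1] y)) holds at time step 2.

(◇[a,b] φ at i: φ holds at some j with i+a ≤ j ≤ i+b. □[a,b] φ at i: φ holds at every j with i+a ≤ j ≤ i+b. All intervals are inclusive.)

No

Check (¬z → (◇[≤1] y)) at every j in [2,6]:
  j=2: antecedent false → ✓
  j=3: antecedent false → ✓
  j=4: antecedent false → ✓
  j=5: antecedent true; consequent fails (none in [5,6]) → ✗
  j=6: antecedent true; consequent fails (none in [6,7]) → ✗
Fails at j=5 → formula fails.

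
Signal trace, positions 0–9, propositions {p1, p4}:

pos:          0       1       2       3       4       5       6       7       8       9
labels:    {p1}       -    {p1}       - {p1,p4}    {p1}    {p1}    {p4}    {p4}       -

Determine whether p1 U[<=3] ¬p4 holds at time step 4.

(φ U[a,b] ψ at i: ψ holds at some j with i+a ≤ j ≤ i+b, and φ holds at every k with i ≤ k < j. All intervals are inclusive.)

True

Need some j in [4,7] with ¬p4, and p1 at every k in [4,j-1].
  j=4: ¬p4 false.
  j=5: ¬p4 holds; p1 holds at every k in [4,4] → satisfied.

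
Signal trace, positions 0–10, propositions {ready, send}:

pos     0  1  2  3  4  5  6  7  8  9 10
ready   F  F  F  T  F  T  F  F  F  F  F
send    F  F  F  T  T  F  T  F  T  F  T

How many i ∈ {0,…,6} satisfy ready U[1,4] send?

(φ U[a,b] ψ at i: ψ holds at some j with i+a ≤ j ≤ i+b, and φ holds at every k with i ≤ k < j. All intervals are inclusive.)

Evaluate at each i in [0,6]:
  i=0: ✗ (lhs fails at k=0 before rhs at j=3)
  i=1: ✗ (lhs fails at k=1 before rhs at j=3)
  i=2: ✗ (lhs fails at k=2 before rhs at j=3)
  i=3: ✓ (rhs at j=4; lhs holds on [3,3])
  i=4: ✗ (lhs fails at k=4 before rhs at j=6)
  i=5: ✓ (rhs at j=6; lhs holds on [5,5])
  i=6: ✗ (lhs fails at k=6 before rhs at j=8)
Positions where it holds: {3, 5} → 2.

2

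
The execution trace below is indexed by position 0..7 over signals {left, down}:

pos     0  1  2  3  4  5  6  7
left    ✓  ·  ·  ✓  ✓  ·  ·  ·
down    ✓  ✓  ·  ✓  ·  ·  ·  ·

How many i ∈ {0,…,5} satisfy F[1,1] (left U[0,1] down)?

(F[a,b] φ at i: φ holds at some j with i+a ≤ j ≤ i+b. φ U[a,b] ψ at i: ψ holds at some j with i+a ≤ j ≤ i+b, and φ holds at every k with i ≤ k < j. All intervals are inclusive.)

2

Evaluate at each i in [0,5]:
  i=0: ✓ (witness j=1)
  i=1: ✗ (none in [2,2])
  i=2: ✓ (witness j=3)
  i=3: ✗ (none in [4,4])
  i=4: ✗ (none in [5,5])
  i=5: ✗ (none in [6,6])
Positions where it holds: {0, 2} → 2.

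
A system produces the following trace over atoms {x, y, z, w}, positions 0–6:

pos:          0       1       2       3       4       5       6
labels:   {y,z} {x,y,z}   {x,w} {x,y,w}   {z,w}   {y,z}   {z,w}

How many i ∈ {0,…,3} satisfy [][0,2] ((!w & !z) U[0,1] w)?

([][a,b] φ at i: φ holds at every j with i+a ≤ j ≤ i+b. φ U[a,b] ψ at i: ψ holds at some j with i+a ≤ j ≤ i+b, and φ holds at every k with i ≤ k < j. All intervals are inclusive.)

Evaluate at each i in [0,3]:
  i=0: ✗ (fails at j=0)
  i=1: ✗ (fails at j=1)
  i=2: ✓ (all of [2,4])
  i=3: ✗ (fails at j=5)
Positions where it holds: {2} → 1.

1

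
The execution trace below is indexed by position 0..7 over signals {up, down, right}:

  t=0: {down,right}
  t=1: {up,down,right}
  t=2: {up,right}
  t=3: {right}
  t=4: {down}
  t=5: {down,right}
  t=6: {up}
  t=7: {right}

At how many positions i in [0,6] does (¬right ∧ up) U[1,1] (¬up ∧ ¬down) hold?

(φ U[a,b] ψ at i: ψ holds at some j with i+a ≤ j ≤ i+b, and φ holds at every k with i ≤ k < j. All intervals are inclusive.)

Evaluate at each i in [0,6]:
  i=0: ✗ (no rhs in [1,1])
  i=1: ✗ (no rhs in [2,2])
  i=2: ✗ (lhs fails at k=2 before rhs at j=3)
  i=3: ✗ (no rhs in [4,4])
  i=4: ✗ (no rhs in [5,5])
  i=5: ✗ (no rhs in [6,6])
  i=6: ✓ (rhs at j=7; lhs holds on [6,6])
Positions where it holds: {6} → 1.

1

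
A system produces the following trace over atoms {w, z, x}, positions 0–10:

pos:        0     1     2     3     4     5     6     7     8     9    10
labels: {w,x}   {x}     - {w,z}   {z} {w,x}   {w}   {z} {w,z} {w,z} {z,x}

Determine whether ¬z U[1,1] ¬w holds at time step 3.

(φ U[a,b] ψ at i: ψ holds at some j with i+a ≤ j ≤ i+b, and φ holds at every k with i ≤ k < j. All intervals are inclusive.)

Need some j in [4,4] with ¬w, and ¬z at every k in [3,j-1].
  j=4: ¬w holds, but ¬z fails at k=3 → not this j.
No j in the window works → until fails.

False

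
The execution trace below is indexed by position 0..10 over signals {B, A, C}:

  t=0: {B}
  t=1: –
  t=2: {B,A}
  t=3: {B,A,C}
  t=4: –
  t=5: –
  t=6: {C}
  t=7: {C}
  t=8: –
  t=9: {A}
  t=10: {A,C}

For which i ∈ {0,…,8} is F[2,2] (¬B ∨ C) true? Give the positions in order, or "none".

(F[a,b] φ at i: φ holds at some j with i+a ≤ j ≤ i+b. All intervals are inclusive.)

1, 2, 3, 4, 5, 6, 7, 8

Evaluate at each i in [0,8]:
  i=0: ✗ (none in [2,2])
  i=1: ✓ (witness j=3)
  i=2: ✓ (witness j=4)
  i=3: ✓ (witness j=5)
  i=4: ✓ (witness j=6)
  i=5: ✓ (witness j=7)
  i=6: ✓ (witness j=8)
  i=7: ✓ (witness j=9)
  i=8: ✓ (witness j=10)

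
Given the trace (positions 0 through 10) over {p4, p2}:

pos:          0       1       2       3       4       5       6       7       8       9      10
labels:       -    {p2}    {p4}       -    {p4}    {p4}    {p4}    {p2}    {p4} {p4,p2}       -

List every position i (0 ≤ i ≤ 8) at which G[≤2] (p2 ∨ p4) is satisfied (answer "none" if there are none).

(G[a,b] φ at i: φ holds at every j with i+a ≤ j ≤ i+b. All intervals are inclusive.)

4, 5, 6, 7

Evaluate at each i in [0,8]:
  i=0: ✗ (fails at j=0)
  i=1: ✗ (fails at j=3)
  i=2: ✗ (fails at j=3)
  i=3: ✗ (fails at j=3)
  i=4: ✓ (all of [4,6])
  i=5: ✓ (all of [5,7])
  i=6: ✓ (all of [6,8])
  i=7: ✓ (all of [7,9])
  i=8: ✗ (fails at j=10)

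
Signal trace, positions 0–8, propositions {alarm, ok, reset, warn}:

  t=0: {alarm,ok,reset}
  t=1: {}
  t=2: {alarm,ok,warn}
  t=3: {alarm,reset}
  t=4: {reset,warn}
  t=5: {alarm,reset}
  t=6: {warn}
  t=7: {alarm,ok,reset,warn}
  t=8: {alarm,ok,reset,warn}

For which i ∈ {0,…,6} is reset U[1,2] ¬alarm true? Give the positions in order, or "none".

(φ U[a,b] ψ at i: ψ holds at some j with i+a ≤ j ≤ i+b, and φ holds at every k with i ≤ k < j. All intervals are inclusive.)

Evaluate at each i in [0,6]:
  i=0: ✓ (rhs at j=1; lhs holds on [0,0])
  i=1: ✗ (no rhs in [2,3])
  i=2: ✗ (lhs fails at k=2 before rhs at j=4)
  i=3: ✓ (rhs at j=4; lhs holds on [3,3])
  i=4: ✓ (rhs at j=6; lhs holds on [4,5])
  i=5: ✓ (rhs at j=6; lhs holds on [5,5])
  i=6: ✗ (no rhs in [7,8])

0, 3, 4, 5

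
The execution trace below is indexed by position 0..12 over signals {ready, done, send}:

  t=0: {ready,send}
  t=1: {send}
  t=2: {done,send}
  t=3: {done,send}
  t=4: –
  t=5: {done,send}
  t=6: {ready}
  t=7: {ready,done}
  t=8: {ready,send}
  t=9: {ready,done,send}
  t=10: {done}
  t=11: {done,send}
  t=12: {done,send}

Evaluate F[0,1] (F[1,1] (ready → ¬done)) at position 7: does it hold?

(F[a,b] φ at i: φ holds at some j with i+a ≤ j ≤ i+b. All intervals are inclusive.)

Check F[1,1] (ready → ¬done) at each j in [7,8]:
  j=7: holds (witness at 8)
  j=8: fails (none in [9,9])
Found at j=7 → formula holds.

Holds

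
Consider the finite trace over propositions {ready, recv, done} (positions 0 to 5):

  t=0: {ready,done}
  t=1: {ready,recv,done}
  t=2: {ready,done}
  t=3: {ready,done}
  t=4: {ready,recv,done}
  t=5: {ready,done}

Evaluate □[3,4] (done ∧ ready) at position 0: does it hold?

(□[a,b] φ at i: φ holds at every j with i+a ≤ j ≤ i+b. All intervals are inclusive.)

Check (done ∧ ready) at every j in [3,4]:
  j=3: true
  j=4: true
All positions satisfy it → formula holds.

Holds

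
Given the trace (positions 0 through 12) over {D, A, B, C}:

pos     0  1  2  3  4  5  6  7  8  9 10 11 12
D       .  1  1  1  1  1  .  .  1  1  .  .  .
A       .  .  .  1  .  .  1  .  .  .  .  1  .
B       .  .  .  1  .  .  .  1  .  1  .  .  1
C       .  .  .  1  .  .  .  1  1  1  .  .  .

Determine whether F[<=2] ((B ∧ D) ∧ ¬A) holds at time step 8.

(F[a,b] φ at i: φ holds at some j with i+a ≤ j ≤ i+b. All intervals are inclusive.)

True

Check ((B ∧ D) ∧ ¬A) at each j in [8,10]:
  j=8: false
  j=9: true
  j=10: false
Found at j=9 → formula holds.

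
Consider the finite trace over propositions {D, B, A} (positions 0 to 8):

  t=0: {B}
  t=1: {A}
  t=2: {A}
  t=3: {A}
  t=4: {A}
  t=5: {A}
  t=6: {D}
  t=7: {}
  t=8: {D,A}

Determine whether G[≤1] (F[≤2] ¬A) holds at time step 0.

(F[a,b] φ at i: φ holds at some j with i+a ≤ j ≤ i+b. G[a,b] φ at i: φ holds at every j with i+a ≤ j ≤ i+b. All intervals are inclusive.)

No

Check F[≤2] ¬A at every j in [0,1]:
  j=0: holds (witness at 0)
  j=1: fails (none in [1,3])
Fails at j=1 → formula fails.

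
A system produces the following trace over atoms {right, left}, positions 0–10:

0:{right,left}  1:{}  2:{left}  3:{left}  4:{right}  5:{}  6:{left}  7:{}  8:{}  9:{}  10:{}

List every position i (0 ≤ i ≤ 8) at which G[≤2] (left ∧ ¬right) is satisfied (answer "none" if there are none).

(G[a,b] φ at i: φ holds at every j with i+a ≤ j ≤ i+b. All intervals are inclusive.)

none

Evaluate at each i in [0,8]:
  i=0: ✗ (fails at j=0)
  i=1: ✗ (fails at j=1)
  i=2: ✗ (fails at j=4)
  i=3: ✗ (fails at j=4)
  i=4: ✗ (fails at j=4)
  i=5: ✗ (fails at j=5)
  i=6: ✗ (fails at j=7)
  i=7: ✗ (fails at j=7)
  i=8: ✗ (fails at j=8)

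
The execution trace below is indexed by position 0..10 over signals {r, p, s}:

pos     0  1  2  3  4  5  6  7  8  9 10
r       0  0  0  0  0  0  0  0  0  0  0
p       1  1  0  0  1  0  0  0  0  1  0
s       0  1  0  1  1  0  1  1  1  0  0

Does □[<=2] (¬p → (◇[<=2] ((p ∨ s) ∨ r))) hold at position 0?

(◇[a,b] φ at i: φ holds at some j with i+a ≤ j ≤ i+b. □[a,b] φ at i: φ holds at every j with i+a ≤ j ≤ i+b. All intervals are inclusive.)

Check (¬p → (◇[<=2] ((p ∨ s) ∨ r))) at every j in [0,2]:
  j=0: antecedent false → ✓
  j=1: antecedent false → ✓
  j=2: antecedent true; consequent holds (witness at 3) → ✓
All positions satisfy it → formula holds.

True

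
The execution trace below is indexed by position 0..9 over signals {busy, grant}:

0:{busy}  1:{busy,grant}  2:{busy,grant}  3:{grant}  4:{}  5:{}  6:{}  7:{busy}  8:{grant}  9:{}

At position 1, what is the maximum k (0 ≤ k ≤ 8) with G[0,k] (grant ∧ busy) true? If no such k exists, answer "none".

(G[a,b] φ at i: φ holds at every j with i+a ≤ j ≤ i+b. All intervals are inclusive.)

1

(grant ∧ busy) must hold from j=1 onward; find where it first fails.
  j=1: holds
  j=2: holds
  j=3: fails
Holds on [1,2], so largest k = 1.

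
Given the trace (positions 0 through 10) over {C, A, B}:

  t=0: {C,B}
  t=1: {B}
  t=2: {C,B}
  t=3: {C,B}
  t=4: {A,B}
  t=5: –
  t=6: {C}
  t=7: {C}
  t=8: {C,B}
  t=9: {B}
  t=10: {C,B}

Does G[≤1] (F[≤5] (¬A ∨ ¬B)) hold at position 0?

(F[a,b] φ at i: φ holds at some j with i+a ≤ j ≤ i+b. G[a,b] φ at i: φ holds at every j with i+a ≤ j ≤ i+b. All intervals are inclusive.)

Check F[≤5] (¬A ∨ ¬B) at every j in [0,1]:
  j=0: holds (witness at 0)
  j=1: holds (witness at 1)
All positions satisfy it → formula holds.

True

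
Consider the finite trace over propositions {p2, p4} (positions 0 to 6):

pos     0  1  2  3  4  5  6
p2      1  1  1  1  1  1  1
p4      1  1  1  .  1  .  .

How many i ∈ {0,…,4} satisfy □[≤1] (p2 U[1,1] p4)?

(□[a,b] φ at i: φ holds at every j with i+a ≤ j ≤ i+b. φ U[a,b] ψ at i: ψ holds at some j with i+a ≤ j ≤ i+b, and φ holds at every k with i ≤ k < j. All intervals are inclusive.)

Evaluate at each i in [0,4]:
  i=0: ✓ (all of [0,1])
  i=1: ✗ (fails at j=2)
  i=2: ✗ (fails at j=2)
  i=3: ✗ (fails at j=4)
  i=4: ✗ (fails at j=4)
Positions where it holds: {0} → 1.

1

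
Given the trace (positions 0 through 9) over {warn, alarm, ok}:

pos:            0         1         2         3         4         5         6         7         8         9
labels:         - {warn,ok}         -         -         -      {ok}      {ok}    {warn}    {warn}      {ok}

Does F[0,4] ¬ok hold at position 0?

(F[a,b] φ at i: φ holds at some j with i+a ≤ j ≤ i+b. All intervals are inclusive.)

Check ¬ok at each j in [0,4]:
  j=0: true
  j=1: false
  j=2: true
  j=3: true
  j=4: true
Found at j=0 → formula holds.

Holds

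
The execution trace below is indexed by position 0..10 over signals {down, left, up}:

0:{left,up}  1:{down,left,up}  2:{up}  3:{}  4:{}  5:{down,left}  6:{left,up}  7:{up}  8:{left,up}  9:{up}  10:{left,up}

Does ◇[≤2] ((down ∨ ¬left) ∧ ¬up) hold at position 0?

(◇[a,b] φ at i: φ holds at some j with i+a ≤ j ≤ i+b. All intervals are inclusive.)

Does not hold

Check ((down ∨ ¬left) ∧ ¬up) at each j in [0,2]:
  j=0: false
  j=1: false
  j=2: false
No position in the window satisfies it → formula fails.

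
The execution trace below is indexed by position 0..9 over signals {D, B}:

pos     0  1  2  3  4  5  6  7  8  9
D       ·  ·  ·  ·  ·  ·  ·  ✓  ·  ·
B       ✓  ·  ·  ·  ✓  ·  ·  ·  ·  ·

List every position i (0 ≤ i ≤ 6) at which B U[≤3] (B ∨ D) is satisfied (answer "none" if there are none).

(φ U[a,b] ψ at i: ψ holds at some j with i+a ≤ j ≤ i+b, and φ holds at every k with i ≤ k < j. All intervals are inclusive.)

0, 4

Evaluate at each i in [0,6]:
  i=0: ✓ (rhs at j=0)
  i=1: ✗ (lhs fails at k=1 before rhs at j=4)
  i=2: ✗ (lhs fails at k=2 before rhs at j=4)
  i=3: ✗ (lhs fails at k=3 before rhs at j=4)
  i=4: ✓ (rhs at j=4)
  i=5: ✗ (lhs fails at k=5 before rhs at j=7)
  i=6: ✗ (lhs fails at k=6 before rhs at j=7)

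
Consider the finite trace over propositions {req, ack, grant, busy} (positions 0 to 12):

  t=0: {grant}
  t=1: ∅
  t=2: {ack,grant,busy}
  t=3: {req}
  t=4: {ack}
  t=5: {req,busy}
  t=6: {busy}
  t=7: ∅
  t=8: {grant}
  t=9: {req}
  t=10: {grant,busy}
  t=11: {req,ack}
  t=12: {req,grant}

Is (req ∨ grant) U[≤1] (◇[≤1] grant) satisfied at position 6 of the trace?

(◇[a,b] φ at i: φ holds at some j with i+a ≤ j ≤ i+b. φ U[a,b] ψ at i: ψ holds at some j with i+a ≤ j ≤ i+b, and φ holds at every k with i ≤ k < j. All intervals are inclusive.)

Need some j in [6,7] with ◇[≤1] grant, and (req ∨ grant) at every k in [6,j-1].
  j=6: ◇[≤1] grant — fails (none in [6,7]).
  j=7: ◇[≤1] grant holds, but (req ∨ grant) fails at k=6 → not this j.
No j in the window works → until fails.

Does not hold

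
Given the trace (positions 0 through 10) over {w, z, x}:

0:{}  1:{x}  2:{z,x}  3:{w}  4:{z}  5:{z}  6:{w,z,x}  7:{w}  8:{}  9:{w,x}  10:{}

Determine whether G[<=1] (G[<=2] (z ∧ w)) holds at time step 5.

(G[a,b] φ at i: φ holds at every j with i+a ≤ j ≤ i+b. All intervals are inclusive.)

False

Check G[<=2] (z ∧ w) at every j in [5,6]:
  j=5: fails at 5
  j=6: fails at 7
Fails at j=5 → formula fails.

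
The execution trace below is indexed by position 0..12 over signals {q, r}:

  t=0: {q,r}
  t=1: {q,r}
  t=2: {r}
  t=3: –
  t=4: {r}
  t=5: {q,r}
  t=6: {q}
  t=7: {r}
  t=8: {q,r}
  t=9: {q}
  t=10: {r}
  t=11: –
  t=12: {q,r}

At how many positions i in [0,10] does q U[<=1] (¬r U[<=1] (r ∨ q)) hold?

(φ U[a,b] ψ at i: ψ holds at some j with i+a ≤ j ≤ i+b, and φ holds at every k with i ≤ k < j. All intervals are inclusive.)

11

Evaluate at each i in [0,10]:
  i=0: ✓ (rhs at j=0)
  i=1: ✓ (rhs at j=1)
  i=2: ✓ (rhs at j=2)
  i=3: ✓ (rhs at j=3)
  i=4: ✓ (rhs at j=4)
  i=5: ✓ (rhs at j=5)
  i=6: ✓ (rhs at j=6)
  i=7: ✓ (rhs at j=7)
  i=8: ✓ (rhs at j=8)
  i=9: ✓ (rhs at j=9)
  i=10: ✓ (rhs at j=10)
Positions where it holds: {0, 1, 2, 3, 4, 5, 6, 7, 8, 9, 10} → 11.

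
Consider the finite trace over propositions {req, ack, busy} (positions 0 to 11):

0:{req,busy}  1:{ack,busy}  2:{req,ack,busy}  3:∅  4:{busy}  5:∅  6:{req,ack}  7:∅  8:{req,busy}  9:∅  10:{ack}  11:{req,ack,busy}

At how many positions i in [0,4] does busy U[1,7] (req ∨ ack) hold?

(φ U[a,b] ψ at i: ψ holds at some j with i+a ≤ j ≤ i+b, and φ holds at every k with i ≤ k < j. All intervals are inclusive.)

2

Evaluate at each i in [0,4]:
  i=0: ✓ (rhs at j=1; lhs holds on [0,0])
  i=1: ✓ (rhs at j=2; lhs holds on [1,1])
  i=2: ✗ (lhs fails at k=3 before rhs at j=6)
  i=3: ✗ (lhs fails at k=3 before rhs at j=6)
  i=4: ✗ (lhs fails at k=5 before rhs at j=6)
Positions where it holds: {0, 1} → 2.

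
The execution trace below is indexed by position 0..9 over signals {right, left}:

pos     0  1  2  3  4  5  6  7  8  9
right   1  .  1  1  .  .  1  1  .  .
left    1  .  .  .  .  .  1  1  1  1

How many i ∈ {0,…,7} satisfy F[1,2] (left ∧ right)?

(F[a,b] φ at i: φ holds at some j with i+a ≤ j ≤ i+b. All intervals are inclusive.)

Evaluate at each i in [0,7]:
  i=0: ✗ (none in [1,2])
  i=1: ✗ (none in [2,3])
  i=2: ✗ (none in [3,4])
  i=3: ✗ (none in [4,5])
  i=4: ✓ (witness j=6)
  i=5: ✓ (witness j=6)
  i=6: ✓ (witness j=7)
  i=7: ✗ (none in [8,9])
Positions where it holds: {4, 5, 6} → 3.

3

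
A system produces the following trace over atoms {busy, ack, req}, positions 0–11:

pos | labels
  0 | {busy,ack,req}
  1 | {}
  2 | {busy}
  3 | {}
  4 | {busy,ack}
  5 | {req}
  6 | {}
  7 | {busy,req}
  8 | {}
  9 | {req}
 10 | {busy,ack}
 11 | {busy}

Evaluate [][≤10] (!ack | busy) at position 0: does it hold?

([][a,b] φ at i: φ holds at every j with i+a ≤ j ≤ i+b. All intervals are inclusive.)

True

Check (!ack | busy) at every j in [0,10]:
  j=0: true
  j=1: true
  j=2: true
  j=3: true
  j=4: true
  j=5: true
  j=6: true
  j=7: true
  j=8: true
  j=9: true
  j=10: true
All positions satisfy it → formula holds.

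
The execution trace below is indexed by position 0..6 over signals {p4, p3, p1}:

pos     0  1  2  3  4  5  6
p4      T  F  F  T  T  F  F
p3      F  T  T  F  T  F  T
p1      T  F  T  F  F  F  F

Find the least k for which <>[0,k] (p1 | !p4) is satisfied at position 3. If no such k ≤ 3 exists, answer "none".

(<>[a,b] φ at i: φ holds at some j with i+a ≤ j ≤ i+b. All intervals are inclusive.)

2

Scan j = 3,4,… for (p1 | !p4):
  j=3: fails
  j=4: fails
  j=5: holds
First hit at j=5, so smallest k = 5-3 = 2.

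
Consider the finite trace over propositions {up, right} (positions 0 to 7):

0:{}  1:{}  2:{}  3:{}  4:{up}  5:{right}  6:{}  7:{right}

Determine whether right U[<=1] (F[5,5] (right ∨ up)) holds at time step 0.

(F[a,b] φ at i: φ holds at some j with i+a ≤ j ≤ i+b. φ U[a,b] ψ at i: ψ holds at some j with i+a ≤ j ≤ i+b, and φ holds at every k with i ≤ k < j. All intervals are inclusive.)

Yes

Need some j in [0,1] with F[5,5] (right ∨ up), and right at every k in [0,j-1].
  j=0: F[5,5] (right ∨ up) holds; no prefix to check → satisfied.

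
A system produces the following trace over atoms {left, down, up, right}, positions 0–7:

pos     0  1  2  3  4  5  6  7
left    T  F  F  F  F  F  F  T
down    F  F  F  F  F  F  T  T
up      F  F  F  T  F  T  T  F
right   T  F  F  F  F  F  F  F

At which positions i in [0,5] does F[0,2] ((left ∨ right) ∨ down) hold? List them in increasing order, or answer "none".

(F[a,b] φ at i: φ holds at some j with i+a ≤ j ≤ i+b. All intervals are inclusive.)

0, 4, 5

Evaluate at each i in [0,5]:
  i=0: ✓ (witness j=0)
  i=1: ✗ (none in [1,3])
  i=2: ✗ (none in [2,4])
  i=3: ✗ (none in [3,5])
  i=4: ✓ (witness j=6)
  i=5: ✓ (witness j=6)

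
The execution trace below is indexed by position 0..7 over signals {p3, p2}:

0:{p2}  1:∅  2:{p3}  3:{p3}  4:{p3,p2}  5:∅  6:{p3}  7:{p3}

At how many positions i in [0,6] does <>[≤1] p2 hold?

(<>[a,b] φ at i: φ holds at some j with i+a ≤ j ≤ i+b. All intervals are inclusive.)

Evaluate at each i in [0,6]:
  i=0: ✓ (witness j=0)
  i=1: ✗ (none in [1,2])
  i=2: ✗ (none in [2,3])
  i=3: ✓ (witness j=4)
  i=4: ✓ (witness j=4)
  i=5: ✗ (none in [5,6])
  i=6: ✗ (none in [6,7])
Positions where it holds: {0, 3, 4} → 3.

3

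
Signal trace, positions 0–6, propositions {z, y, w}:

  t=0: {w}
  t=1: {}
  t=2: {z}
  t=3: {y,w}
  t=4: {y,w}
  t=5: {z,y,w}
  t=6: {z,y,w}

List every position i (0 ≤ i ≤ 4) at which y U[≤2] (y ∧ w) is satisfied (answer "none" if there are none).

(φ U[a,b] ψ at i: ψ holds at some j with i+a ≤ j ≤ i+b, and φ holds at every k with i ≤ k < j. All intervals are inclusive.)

3, 4

Evaluate at each i in [0,4]:
  i=0: ✗ (no rhs in [0,2])
  i=1: ✗ (lhs fails at k=1 before rhs at j=3)
  i=2: ✗ (lhs fails at k=2 before rhs at j=3)
  i=3: ✓ (rhs at j=3)
  i=4: ✓ (rhs at j=4)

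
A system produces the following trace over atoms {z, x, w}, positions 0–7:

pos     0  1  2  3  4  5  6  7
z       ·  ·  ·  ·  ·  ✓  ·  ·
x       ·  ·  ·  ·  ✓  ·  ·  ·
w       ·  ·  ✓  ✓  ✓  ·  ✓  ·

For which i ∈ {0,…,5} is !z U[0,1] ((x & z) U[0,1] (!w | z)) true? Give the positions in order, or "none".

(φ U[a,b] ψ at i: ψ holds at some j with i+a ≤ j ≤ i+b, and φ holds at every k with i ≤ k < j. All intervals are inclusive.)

Evaluate at each i in [0,5]:
  i=0: ✓ (rhs at j=0)
  i=1: ✓ (rhs at j=1)
  i=2: ✗ (no rhs in [2,3])
  i=3: ✗ (no rhs in [3,4])
  i=4: ✓ (rhs at j=5; lhs holds on [4,4])
  i=5: ✓ (rhs at j=5)

0, 1, 4, 5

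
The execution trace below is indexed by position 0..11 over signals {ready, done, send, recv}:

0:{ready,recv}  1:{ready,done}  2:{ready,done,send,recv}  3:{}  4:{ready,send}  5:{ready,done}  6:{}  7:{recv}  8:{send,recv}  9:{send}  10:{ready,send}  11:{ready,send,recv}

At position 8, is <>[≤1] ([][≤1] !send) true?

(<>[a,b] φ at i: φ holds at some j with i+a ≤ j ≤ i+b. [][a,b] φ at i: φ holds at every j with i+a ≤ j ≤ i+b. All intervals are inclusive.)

False

Check [][≤1] !send at each j in [8,9]:
  j=8: fails at 8
  j=9: fails at 9
No position in the window satisfies it → formula fails.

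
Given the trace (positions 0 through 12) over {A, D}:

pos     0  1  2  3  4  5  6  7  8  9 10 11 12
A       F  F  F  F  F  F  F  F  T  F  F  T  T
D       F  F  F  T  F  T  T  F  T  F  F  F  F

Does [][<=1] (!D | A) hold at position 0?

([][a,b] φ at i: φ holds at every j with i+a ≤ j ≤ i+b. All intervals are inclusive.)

Check (!D | A) at every j in [0,1]:
  j=0: true
  j=1: true
All positions satisfy it → formula holds.

True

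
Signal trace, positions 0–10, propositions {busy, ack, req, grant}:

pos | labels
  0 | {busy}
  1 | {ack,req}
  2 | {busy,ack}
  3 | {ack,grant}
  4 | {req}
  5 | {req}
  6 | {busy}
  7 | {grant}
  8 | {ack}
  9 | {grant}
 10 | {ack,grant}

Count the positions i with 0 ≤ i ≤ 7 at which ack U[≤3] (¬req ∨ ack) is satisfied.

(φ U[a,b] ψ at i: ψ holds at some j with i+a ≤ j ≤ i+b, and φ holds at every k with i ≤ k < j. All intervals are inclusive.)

6

Evaluate at each i in [0,7]:
  i=0: ✓ (rhs at j=0)
  i=1: ✓ (rhs at j=1)
  i=2: ✓ (rhs at j=2)
  i=3: ✓ (rhs at j=3)
  i=4: ✗ (lhs fails at k=4 before rhs at j=6)
  i=5: ✗ (lhs fails at k=5 before rhs at j=6)
  i=6: ✓ (rhs at j=6)
  i=7: ✓ (rhs at j=7)
Positions where it holds: {0, 1, 2, 3, 6, 7} → 6.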